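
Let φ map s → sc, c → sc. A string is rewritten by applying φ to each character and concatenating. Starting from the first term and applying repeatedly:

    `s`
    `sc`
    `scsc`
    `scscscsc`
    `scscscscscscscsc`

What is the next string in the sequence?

scscscscscscscscscscscscscscscsc

Replace each of the 16 characters of scscscscscscscsc in place — sc sc sc sc sc sc sc sc sc sc sc sc sc sc sc sc — and concatenate.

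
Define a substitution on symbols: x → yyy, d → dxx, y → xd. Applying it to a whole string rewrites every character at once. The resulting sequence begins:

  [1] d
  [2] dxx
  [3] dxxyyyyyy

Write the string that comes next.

dxxyyyyyyxdxdxdxdxdxd

Rewriting each symbol of dxxyyyyyy: d→dxx, x→yyy, x→yyy, y→xd, y→xd, y→xd, y→xd, y→xd, y→xd, which concatenates to dxx yyy yyy xd xd xd xd xd xd.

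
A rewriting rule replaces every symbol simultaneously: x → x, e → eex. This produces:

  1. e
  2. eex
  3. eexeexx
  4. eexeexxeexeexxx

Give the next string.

Replace each of the 15 characters of eexeexxeexeexxx in place — eex eex x eex eex x x eex eex x eex eex x x x — and concatenate.

eexeexxeexeexxxeexeexxeexeexxxx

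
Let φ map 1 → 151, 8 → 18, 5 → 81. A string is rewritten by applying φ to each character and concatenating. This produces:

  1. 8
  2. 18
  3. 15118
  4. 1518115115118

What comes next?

Applying the rule to each of the 13 symbols of 1518115115118 gives the pieces 151 81 151 18 151 151 81 151 151 81 151 151 18, which concatenate to the answer.

1518115118151151811511518115115118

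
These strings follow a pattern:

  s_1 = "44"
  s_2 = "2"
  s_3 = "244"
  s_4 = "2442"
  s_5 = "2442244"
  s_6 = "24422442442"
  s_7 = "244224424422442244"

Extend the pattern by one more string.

This is a Fibonacci-style word recurrence s(k) = s(k−1)·s(k−2): e.g. 2·44 = 244.
So term 8 is 244224424422442244·24422442442.

24422442442244224424422442442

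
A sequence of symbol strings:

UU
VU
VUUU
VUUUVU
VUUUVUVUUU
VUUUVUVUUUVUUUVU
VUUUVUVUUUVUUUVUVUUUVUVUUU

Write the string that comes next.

VUUUVUVUUUVUUUVUVUUUVUVUUUVUUUVUVUUUVUUUVU

This is a Fibonacci-style word recurrence s(k) = s(k−1)·s(k−2): e.g. VU·UU = VUUU.
Continuing: VUUUVUVUUUVUUUVUVUUUVUVUUU · VUUUVUVUUUVUUUVU gives term 8.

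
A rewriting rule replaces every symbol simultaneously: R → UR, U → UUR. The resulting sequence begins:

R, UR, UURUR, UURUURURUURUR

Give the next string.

UURUURURUURUURURUURURUURUURURUURUR

Applying the rule to each of the 13 symbols of UURUURURUURUR gives the pieces UUR UUR UR UUR UUR UR UUR UR UUR UUR UR UUR UR, which concatenate to the answer.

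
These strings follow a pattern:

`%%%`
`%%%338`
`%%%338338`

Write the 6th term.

The strings grow by a fixed suffix 338 each time.
From %%%338338, 3 further steps: %%%338338 → %%%338338338 → %%%338338338338 → (answer).

%%%338338338338338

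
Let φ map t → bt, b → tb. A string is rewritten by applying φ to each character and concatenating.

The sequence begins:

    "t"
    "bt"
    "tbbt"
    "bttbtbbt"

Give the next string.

Expanding bttbtbbt: b→tb, t→bt, t→bt, b→tb, t→bt, b→tb, b→tb, t→bt. Concatenated: tb bt bt tb bt tb tb bt.

tbbtbttbbttbtbbt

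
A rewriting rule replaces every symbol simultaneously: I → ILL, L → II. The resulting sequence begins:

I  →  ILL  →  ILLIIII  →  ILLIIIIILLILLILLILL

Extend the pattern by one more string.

ILLIIIIILLILLILLILLILLIIIIILLIIIIILLIIIIILLIIII

φ(ILLIIIIILLILLILLILL) expands symbol-by-symbol to ILL II II ILL ILL ILL ILL ILL II II ILL II II ILL II II ILL II II; joining the 19 pieces gives the next term.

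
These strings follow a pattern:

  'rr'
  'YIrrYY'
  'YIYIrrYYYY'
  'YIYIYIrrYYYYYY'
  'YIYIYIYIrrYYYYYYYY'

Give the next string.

Each term wraps the previous one in YI on the left and YY on the right.
Applying this once more to YIYIYIYIrrYYYYYYYY:

YIYIYIYIYIrrYYYYYYYYYY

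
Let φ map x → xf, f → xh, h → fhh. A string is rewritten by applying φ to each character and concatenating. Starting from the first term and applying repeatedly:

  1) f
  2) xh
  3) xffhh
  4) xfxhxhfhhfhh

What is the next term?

xfxhxffhhxffhhxhfhhfhhxhfhhfhh

Rewriting each symbol of xfxhxhfhhfhh: x→xf, f→xh, x→xf, h→fhh, x→xf, h→fhh, f→xh, h→fhh, h→fhh, f→xh, h→fhh, h→fhh, which concatenates to xf xh xf fhh xf fhh xh fhh fhh xh fhh fhh.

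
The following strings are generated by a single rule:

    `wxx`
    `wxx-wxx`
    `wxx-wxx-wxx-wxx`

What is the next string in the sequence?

Every step duplicates the string with '-' between the halves.
Doubling wxx-wxx-wxx-wxx with '-' between the halves:

wxx-wxx-wxx-wxx-wxx-wxx-wxx-wxx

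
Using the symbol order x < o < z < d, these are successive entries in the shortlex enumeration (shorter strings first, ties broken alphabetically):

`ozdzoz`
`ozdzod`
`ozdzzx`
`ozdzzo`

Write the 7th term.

ozdzdx

Stepping forward 3 times from ozdzzo: ozdzzo → ozdzzz → ozdzzd, then the target.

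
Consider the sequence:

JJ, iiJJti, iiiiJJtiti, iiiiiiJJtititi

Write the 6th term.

s(k+1) = ii·s(k)·ti, so each term gains ii as a prefix and ti as a suffix.
From iiiiiiJJtititi, 2 further steps: iiiiiiJJtititi → iiiiiiiiJJtitititi → (answer).

iiiiiiiiiiJJtititititi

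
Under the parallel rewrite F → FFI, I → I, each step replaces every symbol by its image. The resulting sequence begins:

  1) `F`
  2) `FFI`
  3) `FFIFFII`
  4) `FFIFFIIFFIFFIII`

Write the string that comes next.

FFIFFIIFFIFFIIIFFIFFIIFFIFFIIII

φ(FFIFFIIFFIFFIII) expands symbol-by-symbol to FFI FFI I FFI FFI I I FFI FFI I FFI FFI I I I; joining the 15 pieces gives the next term.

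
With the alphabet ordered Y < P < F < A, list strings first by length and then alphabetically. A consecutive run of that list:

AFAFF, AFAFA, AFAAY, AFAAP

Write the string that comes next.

AFAAF

Find the rightmost character of AFAAP below A, bump it to the next letter, and reset everything to its right to Y.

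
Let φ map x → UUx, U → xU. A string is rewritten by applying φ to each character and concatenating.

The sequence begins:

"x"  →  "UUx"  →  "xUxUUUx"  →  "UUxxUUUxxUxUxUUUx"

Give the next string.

xUxUUUxUUxxUxUxUUUxUUxxUUUxxUUUxxUxUxUUUx

Replace each of the 17 characters of UUxxUUUxxUxUxUUUx in place — xU xU UUx UUx xU xU xU UUx UUx xU UUx xU UUx xU xU xU UUx — and concatenate.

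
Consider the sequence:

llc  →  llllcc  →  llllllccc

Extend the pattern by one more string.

llllllllcccc

Each string has the form l^{2n} c^{n} (n = 1, 2, …).
At n = 4 the blocks have lengths 8, 4.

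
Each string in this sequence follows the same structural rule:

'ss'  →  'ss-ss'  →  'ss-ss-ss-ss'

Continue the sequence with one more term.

ss-ss-ss-ss-ss-ss-ss-ss

Every step duplicates the string with '-' between the halves.
One more doubling of ss-ss-ss-ss gives the answer.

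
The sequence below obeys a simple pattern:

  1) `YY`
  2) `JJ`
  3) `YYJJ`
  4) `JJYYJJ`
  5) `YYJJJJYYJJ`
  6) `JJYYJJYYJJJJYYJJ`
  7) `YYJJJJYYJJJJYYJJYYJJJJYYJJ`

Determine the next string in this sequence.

From term 3 onward, concatenate the second-to-last term with the last: YY·JJ = YYJJ, JJ·YYJJ = JJYYJJ, …
So term 8 is JJYYJJYYJJJJYYJJ·YYJJJJYYJJJJYYJJYYJJJJYYJJ.

JJYYJJYYJJJJYYJJYYJJJJYYJJJJYYJJYYJJJJYYJJ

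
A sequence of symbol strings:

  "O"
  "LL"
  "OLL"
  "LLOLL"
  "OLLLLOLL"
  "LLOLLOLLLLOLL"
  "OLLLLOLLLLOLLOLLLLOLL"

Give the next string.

LLOLLOLLLLOLLOLLLLOLLLLOLLOLLLLOLL

This is a Fibonacci-style word recurrence s(k) = s(k−2)·s(k−1): e.g. O·LL = OLL.
So term 8 is LLOLLOLLLLOLL·OLLLLOLLLLOLLOLLLLOLL.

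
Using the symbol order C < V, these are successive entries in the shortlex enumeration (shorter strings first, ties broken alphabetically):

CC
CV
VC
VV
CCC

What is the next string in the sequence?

CCV

The successor of CCC increments the rightmost position that isn't already V and resets every position after it to C.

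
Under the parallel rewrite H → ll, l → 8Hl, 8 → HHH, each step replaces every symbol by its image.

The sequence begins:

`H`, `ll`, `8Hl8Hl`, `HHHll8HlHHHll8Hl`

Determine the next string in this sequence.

φ(HHHll8HlHHHll8Hl) expands symbol-by-symbol to ll ll ll 8Hl 8Hl HHH ll 8Hl ll ll ll 8Hl 8Hl HHH ll 8Hl; joining the 16 pieces gives the next term.

llllll8Hl8HlHHHll8Hlllllll8Hl8HlHHHll8Hl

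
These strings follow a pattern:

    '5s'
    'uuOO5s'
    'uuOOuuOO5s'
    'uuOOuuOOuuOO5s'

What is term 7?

uuOOuuOOuuOOuuOOuuOOuuOO5s

Each term is the previous one with uuOO prepended.
From uuOOuuOOuuOO5s, 3 further steps: uuOOuuOOuuOO5s → uuOOuuOOuuOOuuOO5s → uuOOuuOOuuOOuuOOuuOO5s → (answer).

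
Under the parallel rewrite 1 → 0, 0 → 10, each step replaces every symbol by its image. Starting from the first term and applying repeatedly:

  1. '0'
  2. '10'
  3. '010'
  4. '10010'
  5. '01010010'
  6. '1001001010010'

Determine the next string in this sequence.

Replace each of the 13 characters of 1001001010010 in place — 0 10 10 0 10 10 0 10 0 10 10 0 10 — and concatenate.

010100101001001010010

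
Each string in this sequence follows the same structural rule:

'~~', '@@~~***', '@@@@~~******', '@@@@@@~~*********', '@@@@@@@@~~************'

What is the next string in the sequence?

@@@@@@@@@@~~***************

s(k+1) = @@·s(k)·***, so each term gains @@ as a prefix and *** as a suffix.
One more step from @@@@@@@@~~************ gives the answer.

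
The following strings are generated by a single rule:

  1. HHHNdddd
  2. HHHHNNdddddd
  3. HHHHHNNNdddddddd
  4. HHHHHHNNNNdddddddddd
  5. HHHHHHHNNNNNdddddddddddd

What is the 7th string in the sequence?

The n-th term is n+1 H's then n-1 N's then 2n d's, where the shown terms are n = 2, 3, 4, 5, 6.
At n = 8 the blocks have lengths 9, 7, 16.

HHHHHHHHHNNNNNNNdddddddddddddddd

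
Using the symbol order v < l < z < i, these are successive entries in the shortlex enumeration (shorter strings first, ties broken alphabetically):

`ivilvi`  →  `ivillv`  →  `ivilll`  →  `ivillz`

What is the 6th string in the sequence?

Continuing the enumeration 2 steps past ivillz: ivillz → ivilli → (answer).

ivilzv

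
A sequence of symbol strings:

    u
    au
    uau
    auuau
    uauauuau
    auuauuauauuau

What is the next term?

uauauuauauuauuauauuau

Each term (from the third on) is the two preceding terms concatenated in order: term 3 = u·au = uau.
Continuing: uauauuau · auuauuauauuau gives term 7.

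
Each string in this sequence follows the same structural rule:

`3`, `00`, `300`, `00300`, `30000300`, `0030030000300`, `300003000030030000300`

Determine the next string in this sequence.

This is a Fibonacci-style word recurrence s(k) = s(k−2)·s(k−1): e.g. 3·00 = 300.
Continuing: 0030030000300 · 300003000030030000300 gives term 8.

0030030000300300003000030030000300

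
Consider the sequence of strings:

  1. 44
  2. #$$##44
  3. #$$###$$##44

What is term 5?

#$$###$$###$$###$$##44

The strings grow by a fixed prefix #$$## each time.
From #$$###$$##44, 2 further steps: #$$###$$##44 → #$$###$$###$$##44 → (answer).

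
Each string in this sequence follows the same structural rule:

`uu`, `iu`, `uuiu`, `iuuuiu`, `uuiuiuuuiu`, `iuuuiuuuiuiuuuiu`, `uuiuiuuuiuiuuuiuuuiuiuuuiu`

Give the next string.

From term 3 onward, concatenate the second-to-last term with the last: uu·iu = uuiu, iu·uuiu = iuuuiu, …
So term 8 is iuuuiuuuiuiuuuiu·uuiuiuuuiuiuuuiuuuiuiuuuiu.

iuuuiuuuiuiuuuiuuuiuiuuuiuiuuuiuuuiuiuuuiu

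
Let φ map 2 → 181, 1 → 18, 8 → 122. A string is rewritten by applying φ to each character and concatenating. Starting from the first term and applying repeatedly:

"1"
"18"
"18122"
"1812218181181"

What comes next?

φ(1812218181181) expands symbol-by-symbol to 18 122 18 181 181 18 122 18 122 18 18 122 18; joining the 13 pieces gives the next term.

18122181811811812218122181812218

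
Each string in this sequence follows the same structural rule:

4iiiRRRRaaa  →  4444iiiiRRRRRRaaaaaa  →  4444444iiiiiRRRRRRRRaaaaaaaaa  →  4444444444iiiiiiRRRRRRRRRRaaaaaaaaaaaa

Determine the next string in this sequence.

4444444444444iiiiiiiRRRRRRRRRRRRaaaaaaaaaaaaaaa

The n-th term is 3n-2 4's then n+2 i's then 2n+2 R's then 3n a's (n = 1, 2, …).
At n = 5 the blocks have lengths 13, 7, 12, 15.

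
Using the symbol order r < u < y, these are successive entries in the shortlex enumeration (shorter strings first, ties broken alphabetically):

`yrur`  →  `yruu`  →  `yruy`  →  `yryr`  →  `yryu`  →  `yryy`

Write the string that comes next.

yurr

Find the rightmost character of yryy below y, bump it to the next letter, and reset everything to its right to r.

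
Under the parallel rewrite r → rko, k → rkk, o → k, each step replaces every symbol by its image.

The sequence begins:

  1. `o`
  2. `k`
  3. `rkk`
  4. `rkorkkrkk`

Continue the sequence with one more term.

rkorkkkrkorkkrkkrkorkkrkk

Apply φ to rkorkkrkk symbol by symbol: r→rko, k→rkk, o→k, r→rko, k→rkk, k→rkk, r→rko, k→rkk, k→rkk; joined: rko rkk k rko rkk rkk rko rkk rkk.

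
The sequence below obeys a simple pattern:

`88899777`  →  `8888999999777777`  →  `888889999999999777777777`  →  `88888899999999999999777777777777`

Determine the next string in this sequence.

Reading off run lengths: 8 runs 3, 4, 5, 6; 9 runs 2, 6, 10, 14; 7 runs 3, 6, 9, 12 — each is linear in n (n = 1, 2, …).
At n = 5 the blocks have lengths 7, 18, 15.

8888888999999999999999999777777777777777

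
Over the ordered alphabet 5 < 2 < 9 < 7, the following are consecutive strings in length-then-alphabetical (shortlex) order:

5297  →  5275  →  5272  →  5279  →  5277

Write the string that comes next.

5955

Find the rightmost character of 5277 below 7, bump it to the next letter, and reset everything to its right to 5.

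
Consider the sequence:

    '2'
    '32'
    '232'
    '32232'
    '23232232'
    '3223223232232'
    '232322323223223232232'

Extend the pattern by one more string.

3223223232232232322323223223232232

From term 3 onward, concatenate the second-to-last term with the last: 2·32 = 232, 32·232 = 32232, …
Continuing: 3223223232232 · 232322323223223232232 gives term 8.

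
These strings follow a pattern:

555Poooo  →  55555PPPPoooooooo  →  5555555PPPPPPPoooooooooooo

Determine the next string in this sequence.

The n-th term is 2n+1 5's then 3n-2 P's then 4n o's (n = 1, 2, …).
Setting n = 4 gives 9, 10, 16 characters in each block.

555555555PPPPPPPPPPoooooooooooooooo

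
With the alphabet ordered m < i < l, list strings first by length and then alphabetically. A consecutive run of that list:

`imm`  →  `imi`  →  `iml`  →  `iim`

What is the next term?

The successor of iim increments the rightmost position that isn't already l and resets every position after it to m.

iii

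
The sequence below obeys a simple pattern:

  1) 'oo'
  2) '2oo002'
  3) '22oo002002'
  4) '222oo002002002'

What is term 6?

Every step adds 2 to the front and 002 to the end of the previous string.
From 222oo002002002, 2 further steps: 222oo002002002 → 2222oo002002002002 → (answer).

22222oo002002002002002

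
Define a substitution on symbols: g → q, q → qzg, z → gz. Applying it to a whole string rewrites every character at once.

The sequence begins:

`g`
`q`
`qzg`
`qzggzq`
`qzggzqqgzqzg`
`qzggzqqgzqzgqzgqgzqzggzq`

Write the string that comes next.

qzggzqqgzqzgqzgqgzqzggzqqzggzqqzgqgzqzggzqqgzqzg

Applying the rule to each of the 24 symbols of qzggzqqgzqzgqzgqgzqzggzq gives the pieces qzg gz q q gz qzg qzg q gz qzg gz q qzg gz q qzg q gz qzg gz q q gz qzg, which concatenate to the answer.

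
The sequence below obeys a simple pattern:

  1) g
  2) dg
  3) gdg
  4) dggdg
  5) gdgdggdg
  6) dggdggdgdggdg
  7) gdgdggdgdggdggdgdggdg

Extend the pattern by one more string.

This is a Fibonacci-style word recurrence s(k) = s(k−2)·s(k−1): e.g. g·dg = gdg.
Continuing: dggdggdgdggdg · gdgdggdgdggdggdgdggdg gives term 8.

dggdggdgdggdggdgdggdgdggdggdgdggdg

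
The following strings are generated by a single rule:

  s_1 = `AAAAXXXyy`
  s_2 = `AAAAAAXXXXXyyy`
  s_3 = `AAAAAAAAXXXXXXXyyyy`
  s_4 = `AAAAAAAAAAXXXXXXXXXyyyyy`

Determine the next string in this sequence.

AAAAAAAAAAAAXXXXXXXXXXXyyyyyy

Reading off run lengths: A runs 4, 6, 8, 10; X runs 3, 5, 7, 9; y runs 2, 3, 4, 5 — each is linear in n, where the shown terms are n = 2, 3, 4, 5.
For the next term, n = 6, so the run lengths are 12, 11, 6.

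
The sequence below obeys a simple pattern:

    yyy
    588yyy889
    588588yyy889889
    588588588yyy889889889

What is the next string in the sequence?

Every step adds 588 to the front and 889 to the end of the previous string.
One more step from 588588588yyy889889889 gives the answer.

588588588588yyy889889889889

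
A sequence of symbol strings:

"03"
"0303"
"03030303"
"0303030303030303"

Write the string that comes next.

s(k+1) = s(k)·s(k) — each term doubles the last.
Doubling 0303030303030303:

03030303030303030303030303030303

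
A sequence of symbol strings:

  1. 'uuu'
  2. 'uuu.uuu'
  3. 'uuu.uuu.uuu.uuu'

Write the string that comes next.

uuu.uuu.uuu.uuu.uuu.uuu.uuu.uuu

Every step duplicates the string with '.' between the halves.
One more doubling of uuu.uuu.uuu.uuu gives the answer.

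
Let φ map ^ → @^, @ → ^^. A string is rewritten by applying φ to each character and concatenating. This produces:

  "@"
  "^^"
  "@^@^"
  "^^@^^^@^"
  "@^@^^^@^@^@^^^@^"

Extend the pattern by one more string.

^^@^^^@^@^@^^^@^^^@^^^@^@^@^^^@^

Applying the rule to each of the 16 symbols of @^@^^^@^@^@^^^@^ gives the pieces ^^ @^ ^^ @^ @^ @^ ^^ @^ ^^ @^ ^^ @^ @^ @^ ^^ @^, which concatenate to the answer.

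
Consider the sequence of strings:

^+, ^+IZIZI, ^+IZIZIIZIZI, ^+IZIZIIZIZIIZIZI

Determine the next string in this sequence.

^+IZIZIIZIZIIZIZIIZIZI

The strings grow by a fixed suffix IZIZI each time.
So the next term is ^+IZIZIIZIZIIZIZI·IZIZI.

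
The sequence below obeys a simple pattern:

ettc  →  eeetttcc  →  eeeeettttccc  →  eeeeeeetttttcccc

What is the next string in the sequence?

Term n consists of 2n-1 e's, followed by n+1 t's, followed by n c's (n = 1, 2, …).
For the next term, n = 5, so the run lengths are 9, 6, 5.

eeeeeeeeettttttccccc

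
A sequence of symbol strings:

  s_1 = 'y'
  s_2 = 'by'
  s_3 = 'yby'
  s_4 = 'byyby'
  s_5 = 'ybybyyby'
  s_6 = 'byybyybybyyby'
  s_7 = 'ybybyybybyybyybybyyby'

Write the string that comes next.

This is a Fibonacci-style word recurrence s(k) = s(k−2)·s(k−1): e.g. y·by = yby.
So term 8 is byybyybybyyby·ybybyybybyybyybybyyby.

byybyybybyybyybybyybybyybyybybyyby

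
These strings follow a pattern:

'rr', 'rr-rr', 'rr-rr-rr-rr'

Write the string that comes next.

s(k+1) = s(k)·-·s(k) — each term doubles the last with '-' between the halves.
Doubling rr-rr-rr-rr with '-' between the halves:

rr-rr-rr-rr-rr-rr-rr-rr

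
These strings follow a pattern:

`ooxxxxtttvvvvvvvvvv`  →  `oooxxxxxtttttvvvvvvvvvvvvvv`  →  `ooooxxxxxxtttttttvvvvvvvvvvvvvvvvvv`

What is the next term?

The n-th term is n o's then n+2 x's then 2n-1 t's then 4n+2 v's, where the shown terms are n = 2, 3, 4.
For the next term, n = 5, so the run lengths are 5, 7, 9, 22.

oooooxxxxxxxtttttttttvvvvvvvvvvvvvvvvvvvvvv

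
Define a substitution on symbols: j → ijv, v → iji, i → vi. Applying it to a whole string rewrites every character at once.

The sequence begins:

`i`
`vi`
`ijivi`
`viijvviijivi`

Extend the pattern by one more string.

Apply φ to viijvviijivi symbol by symbol: v→iji, i→vi, i→vi, j→ijv, v→iji, v→iji, i→vi, i→vi, j→ijv, i→vi, v→iji, i→vi; joined: iji vi vi ijv iji iji vi vi ijv vi iji vi.

ijiviviijvijiijiviviijvviijivi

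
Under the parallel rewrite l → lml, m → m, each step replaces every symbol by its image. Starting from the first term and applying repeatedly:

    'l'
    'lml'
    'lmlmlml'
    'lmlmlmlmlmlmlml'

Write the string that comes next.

Replace each of the 15 characters of lmlmlmlmlmlmlml in place — lml m lml m lml m lml m lml m lml m lml m lml — and concatenate.

lmlmlmlmlmlmlmlmlmlmlmlmlmlmlml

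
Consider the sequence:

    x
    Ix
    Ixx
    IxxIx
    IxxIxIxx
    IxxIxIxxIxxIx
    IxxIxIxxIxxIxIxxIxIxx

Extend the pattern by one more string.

IxxIxIxxIxxIxIxxIxIxxIxxIxIxxIxxIx

From term 3 onward, concatenate the last term with the second-to-last: Ix·x = Ixx, Ixx·Ix = IxxIx, …
Continuing: IxxIxIxxIxxIxIxxIxIxx · IxxIxIxxIxxIx gives term 8.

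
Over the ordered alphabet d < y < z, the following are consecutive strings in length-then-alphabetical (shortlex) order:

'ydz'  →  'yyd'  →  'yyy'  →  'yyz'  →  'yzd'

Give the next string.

yzy

The successor of yzd increments the rightmost position that isn't already z and resets every position after it to d.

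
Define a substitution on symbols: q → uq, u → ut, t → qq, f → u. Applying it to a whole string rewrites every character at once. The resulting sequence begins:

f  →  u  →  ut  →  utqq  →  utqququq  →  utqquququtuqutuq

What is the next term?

Replace each of the 16 characters of utqquququtuqutuq in place — ut qq uq uq ut uq ut uq ut qq ut uq ut qq ut uq — and concatenate.

utqquququtuqutuqutqqutuqutqqutuq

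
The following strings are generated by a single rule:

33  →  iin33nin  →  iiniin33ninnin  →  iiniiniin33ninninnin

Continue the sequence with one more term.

s(k+1) = iin·s(k)·nin, so each term gains iin as a prefix and nin as a suffix.
So the next term is iin·iiniiniin33ninninnin·nin.

iiniiniiniin33ninninninnin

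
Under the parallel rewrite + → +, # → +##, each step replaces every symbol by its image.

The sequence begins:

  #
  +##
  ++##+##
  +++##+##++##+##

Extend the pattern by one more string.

Applying the rule to each of the 15 symbols of +++##+##++##+## gives the pieces + + + +## +## + +## +## + + +## +## + +## +##, which concatenate to the answer.

++++##+##++##+##+++##+##++##+##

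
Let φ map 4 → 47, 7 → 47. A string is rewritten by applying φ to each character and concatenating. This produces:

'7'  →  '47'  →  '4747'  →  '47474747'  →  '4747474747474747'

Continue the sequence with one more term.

φ(4747474747474747) expands symbol-by-symbol to 47 47 47 47 47 47 47 47 47 47 47 47 47 47 47 47; joining the 16 pieces gives the next term.

47474747474747474747474747474747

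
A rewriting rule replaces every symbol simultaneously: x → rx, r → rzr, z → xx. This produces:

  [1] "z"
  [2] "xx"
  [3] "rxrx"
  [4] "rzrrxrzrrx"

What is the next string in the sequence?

Rewriting each symbol of rzrrxrzrrx: r→rzr, z→xx, r→rzr, r→rzr, x→rx, r→rzr, z→xx, r→rzr, r→rzr, x→rx, which concatenates to rzr xx rzr rzr rx rzr xx rzr rzr rx.

rzrxxrzrrzrrxrzrxxrzrrzrrx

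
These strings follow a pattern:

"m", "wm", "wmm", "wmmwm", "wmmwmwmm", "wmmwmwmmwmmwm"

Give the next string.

Each term (from the third on) is the previous term followed by the one before it: term 3 = wm·m = wmm.
The next term joins wmmwmwmmwmmwm and wmmwmwmm.

wmmwmwmmwmmwmwmmwmwmm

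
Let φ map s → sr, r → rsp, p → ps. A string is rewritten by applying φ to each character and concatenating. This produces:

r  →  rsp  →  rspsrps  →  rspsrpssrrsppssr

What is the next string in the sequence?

Rewriting the 16 symbols of rspsrpssrrsppssr one by one yields rsp sr ps sr rsp ps sr sr rsp rsp sr ps ps sr sr rsp; concatenated:

rspsrpssrrsppssrsrrsprspsrpspssrsrrsp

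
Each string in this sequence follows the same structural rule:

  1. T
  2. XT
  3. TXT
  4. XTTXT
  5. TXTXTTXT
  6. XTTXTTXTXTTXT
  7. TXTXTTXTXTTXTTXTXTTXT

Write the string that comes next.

XTTXTTXTXTTXTTXTXTTXTXTTXTTXTXTTXT

Each term (from the third on) is the two preceding terms concatenated in order: term 3 = T·XT = TXT.
Continuing: XTTXTTXTXTTXT · TXTXTTXTXTTXTTXTXTTXT gives term 8.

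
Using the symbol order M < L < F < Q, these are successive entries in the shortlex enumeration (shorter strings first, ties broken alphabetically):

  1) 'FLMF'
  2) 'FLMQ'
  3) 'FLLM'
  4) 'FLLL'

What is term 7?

Continuing the enumeration 3 steps past FLLL: FLLL → FLLF → FLLQ → (answer).

FLFM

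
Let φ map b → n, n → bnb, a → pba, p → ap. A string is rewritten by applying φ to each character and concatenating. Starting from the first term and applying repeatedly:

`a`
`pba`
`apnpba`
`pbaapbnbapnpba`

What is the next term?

Rewriting the 14 symbols of pbaapbnbapnpba one by one yields ap n pba pba ap n bnb n pba ap bnb ap n pba; concatenated:

apnpbapbaapnbnbnpbaapbnbapnpba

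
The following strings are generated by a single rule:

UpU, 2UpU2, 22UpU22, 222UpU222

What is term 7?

222222UpU222222

s(k+1) = 2·s(k)·2, so each term gains 2 as a prefix and 2 as a suffix.
From 222UpU222, 3 further steps: 222UpU222 → 2222UpU2222 → 22222UpU22222 → (answer).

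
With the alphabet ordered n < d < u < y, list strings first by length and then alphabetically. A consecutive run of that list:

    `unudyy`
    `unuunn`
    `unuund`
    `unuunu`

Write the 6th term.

unuudn

Stepping forward 2 times from unuunu: unuunu → unuuny, then the target.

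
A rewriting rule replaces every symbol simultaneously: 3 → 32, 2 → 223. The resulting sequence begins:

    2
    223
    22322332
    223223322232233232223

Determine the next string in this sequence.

2232233222322332322232232233222322332322233222322322332

Applying the rule to each of the 21 symbols of 223223322232233232223 gives the pieces 223 223 32 223 223 32 32 223 223 223 32 223 223 32 32 223 32 223 223 223 32, which concatenate to the answer.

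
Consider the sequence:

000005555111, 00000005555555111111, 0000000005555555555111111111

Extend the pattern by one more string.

Term n consists of 2n+3 0's, followed by 3n+1 5's, followed by 3n 1's (n = 1, 2, …).
Setting n = 4 gives 11, 13, 12 characters in each block.

000000000005555555555555111111111111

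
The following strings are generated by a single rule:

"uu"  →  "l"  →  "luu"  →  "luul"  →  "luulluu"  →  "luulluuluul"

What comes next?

luulluuluulluulluu

This is a Fibonacci-style word recurrence s(k) = s(k−1)·s(k−2): e.g. l·uu = luu.
So term 7 is luulluuluul·luulluu.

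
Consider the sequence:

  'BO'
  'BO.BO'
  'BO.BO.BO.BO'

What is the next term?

Each string is two copies of the previous one joined by '.'.
So the next term is two copies of BO.BO.BO.BO with '.' between the halves.

BO.BO.BO.BO.BO.BO.BO.BO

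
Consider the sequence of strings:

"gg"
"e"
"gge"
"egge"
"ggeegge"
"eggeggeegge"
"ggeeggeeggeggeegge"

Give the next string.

eggeggeeggeggeeggeeggeggeegge

This is a Fibonacci-style word recurrence s(k) = s(k−2)·s(k−1): e.g. gg·e = gge.
So term 8 is eggeggeegge·ggeeggeeggeggeegge.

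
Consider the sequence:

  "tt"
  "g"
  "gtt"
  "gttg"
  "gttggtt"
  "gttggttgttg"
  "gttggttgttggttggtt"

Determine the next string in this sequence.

This is a Fibonacci-style word recurrence s(k) = s(k−1)·s(k−2): e.g. g·tt = gtt.
Continuing: gttggttgttggttggtt · gttggttgttg gives term 8.

gttggttgttggttggttgttggttgttg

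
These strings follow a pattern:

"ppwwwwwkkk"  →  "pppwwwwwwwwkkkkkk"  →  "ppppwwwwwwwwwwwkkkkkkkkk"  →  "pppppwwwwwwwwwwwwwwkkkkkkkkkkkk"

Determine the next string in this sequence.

ppppppwwwwwwwwwwwwwwwwwkkkkkkkkkkkkkkk

Term n consists of n+1 p's, followed by 3n+2 w's, followed by 3n k's (n = 1, 2, …).
Setting n = 5 gives 6, 17, 15 characters in each block.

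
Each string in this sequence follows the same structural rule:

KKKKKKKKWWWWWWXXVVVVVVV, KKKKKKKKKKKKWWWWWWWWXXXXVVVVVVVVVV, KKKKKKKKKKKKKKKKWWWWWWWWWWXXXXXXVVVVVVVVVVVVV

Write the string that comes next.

KKKKKKKKKKKKKKKKKKKKWWWWWWWWWWWWXXXXXXXXVVVVVVVVVVVVVVVV

Term n consists of 4n K's, followed by 2n+2 W's, followed by 2n-2 X's, followed by 3n+1 V's, where the shown terms are n = 2, 3, 4.
For the next term, n = 5, so the run lengths are 20, 12, 8, 16.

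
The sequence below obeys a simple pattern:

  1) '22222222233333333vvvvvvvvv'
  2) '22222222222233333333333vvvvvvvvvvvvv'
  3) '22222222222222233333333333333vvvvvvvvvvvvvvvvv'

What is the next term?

Reading off run lengths: 2 runs 9, 12, 15; 3 runs 8, 11, 14; v runs 9, 13, 17 — each is linear in n, where the shown terms are n = 2, 3, 4.
For the next term, n = 5, so the run lengths are 18, 17, 21.

22222222222222222233333333333333333vvvvvvvvvvvvvvvvvvvvv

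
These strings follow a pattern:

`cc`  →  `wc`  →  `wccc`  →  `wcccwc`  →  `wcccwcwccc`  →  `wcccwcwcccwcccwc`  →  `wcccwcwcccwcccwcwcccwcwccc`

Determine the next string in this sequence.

wcccwcwcccwcccwcwcccwcwcccwcccwcwcccwcccwc

From term 3 onward, concatenate the last term with the second-to-last: wc·cc = wccc, wccc·wc = wcccwc, …
Continuing: wcccwcwcccwcccwcwcccwcwccc · wcccwcwcccwcccwc gives term 8.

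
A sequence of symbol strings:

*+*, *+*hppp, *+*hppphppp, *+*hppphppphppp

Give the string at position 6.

Each term is the previous one with hppp appended.
From *+*hppphppphppp, 2 further steps: *+*hppphppphppp → *+*hppphppphppphppp → (answer).

*+*hppphppphppphppphppp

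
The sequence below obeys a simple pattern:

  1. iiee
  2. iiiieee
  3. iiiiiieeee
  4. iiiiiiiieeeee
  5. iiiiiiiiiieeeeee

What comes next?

The n-th term is 2n i's then n+1 e's (n = 1, 2, …).
At n = 6 the blocks have lengths 12, 7.

iiiiiiiiiiiieeeeeee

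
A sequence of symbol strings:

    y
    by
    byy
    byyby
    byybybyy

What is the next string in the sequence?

Each term (from the third on) is the previous term followed by the one before it: term 3 = by·y = byy.
Continuing: byybybyy · byyby gives term 6.

byybybyybyyby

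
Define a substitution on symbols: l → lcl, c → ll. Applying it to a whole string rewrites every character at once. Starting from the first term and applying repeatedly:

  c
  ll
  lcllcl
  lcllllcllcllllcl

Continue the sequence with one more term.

lcllllcllcllcllcllllcllcllllcllcllcllcllllcl

Replace each of the 16 characters of lcllllcllcllllcl in place — lcl ll lcl lcl lcl lcl ll lcl lcl ll lcl lcl lcl lcl ll lcl — and concatenate.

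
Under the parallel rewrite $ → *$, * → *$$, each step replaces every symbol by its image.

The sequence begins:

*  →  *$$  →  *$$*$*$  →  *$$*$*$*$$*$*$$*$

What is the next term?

Rewriting the 17 symbols of *$$*$*$*$$*$*$$*$ one by one yields *$$ *$ *$ *$$ *$ *$$ *$ *$$ *$ *$ *$$ *$ *$$ *$ *$ *$$ *$; concatenated:

*$$*$*$*$$*$*$$*$*$$*$*$*$$*$*$$*$*$*$$*$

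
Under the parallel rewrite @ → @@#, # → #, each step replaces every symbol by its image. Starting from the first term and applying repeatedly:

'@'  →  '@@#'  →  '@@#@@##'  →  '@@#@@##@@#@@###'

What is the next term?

@@#@@##@@#@@###@@#@@##@@#@@####

Applying the rule to each of the 15 symbols of @@#@@##@@#@@### gives the pieces @@# @@# # @@# @@# # # @@# @@# # @@# @@# # # #, which concatenate to the answer.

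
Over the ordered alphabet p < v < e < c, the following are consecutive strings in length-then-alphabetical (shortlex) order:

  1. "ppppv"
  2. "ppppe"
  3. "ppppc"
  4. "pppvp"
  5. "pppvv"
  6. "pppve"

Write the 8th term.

pppep

Advancing 2 positions from pppve through pppve → pppvc reaches term 8.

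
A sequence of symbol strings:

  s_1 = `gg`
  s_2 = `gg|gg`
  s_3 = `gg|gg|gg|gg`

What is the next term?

Each string is two copies of the previous one joined by '|'.
Doubling gg|gg|gg|gg with '|' between the halves:

gg|gg|gg|gg|gg|gg|gg|gg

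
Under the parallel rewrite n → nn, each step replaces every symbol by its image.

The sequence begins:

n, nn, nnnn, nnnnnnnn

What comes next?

Apply φ to nnnnnnnn symbol by symbol: n→nn, n→nn, n→nn, n→nn, n→nn, n→nn, n→nn, n→nn; joined: nn nn nn nn nn nn nn nn.

nnnnnnnnnnnnnnnn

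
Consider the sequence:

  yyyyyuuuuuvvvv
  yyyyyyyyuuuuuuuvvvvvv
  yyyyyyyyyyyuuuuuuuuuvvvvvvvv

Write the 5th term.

Reading off run lengths: y runs 5, 8, 11; u runs 5, 7, 9; v runs 4, 6, 8 — each is linear in n (n = 1, 2, …).
At n = 5 the blocks have lengths 17, 13, 12.

yyyyyyyyyyyyyyyyyuuuuuuuuuuuuuvvvvvvvvvvvv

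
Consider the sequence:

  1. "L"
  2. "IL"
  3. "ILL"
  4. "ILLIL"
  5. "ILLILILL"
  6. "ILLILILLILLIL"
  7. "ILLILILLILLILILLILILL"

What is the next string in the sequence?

This is a Fibonacci-style word recurrence s(k) = s(k−1)·s(k−2): e.g. IL·L = ILL.
The next term joins ILLILILLILLILILLILILL and ILLILILLILLIL.

ILLILILLILLILILLILILLILLILILLILLIL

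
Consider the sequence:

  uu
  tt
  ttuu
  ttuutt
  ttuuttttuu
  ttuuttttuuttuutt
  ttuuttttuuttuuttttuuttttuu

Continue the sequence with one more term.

ttuuttttuuttuuttttuuttttuuttuuttttuuttuutt

From term 3 onward, concatenate the last term with the second-to-last: tt·uu = ttuu, ttuu·tt = ttuutt, …
The next term joins ttuuttttuuttuuttttuuttttuu and ttuuttttuuttuutt.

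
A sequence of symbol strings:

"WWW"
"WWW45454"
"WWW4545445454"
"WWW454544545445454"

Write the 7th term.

Every step adds 45454 to the end: s(k+1) = s(k)·45454.
From WWW454544545445454, 3 further steps: WWW454544545445454 → WWW45454454544545445454 → WWW4545445454454544545445454 → (answer).

WWW454544545445454454544545445454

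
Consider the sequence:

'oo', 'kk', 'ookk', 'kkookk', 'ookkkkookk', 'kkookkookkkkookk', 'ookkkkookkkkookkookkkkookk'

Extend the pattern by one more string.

This is a Fibonacci-style word recurrence s(k) = s(k−2)·s(k−1): e.g. oo·kk = ookk.
So term 8 is kkookkookkkkookk·ookkkkookkkkookkookkkkookk.

kkookkookkkkookkookkkkookkkkookkookkkkookk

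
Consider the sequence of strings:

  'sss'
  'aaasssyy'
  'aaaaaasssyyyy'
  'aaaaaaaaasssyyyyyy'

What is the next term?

Each term wraps the previous one in aaa on the left and yy on the right.
So the next term is aaa·aaaaaaaaasssyyyyyy·yy.

aaaaaaaaaaaasssyyyyyyyy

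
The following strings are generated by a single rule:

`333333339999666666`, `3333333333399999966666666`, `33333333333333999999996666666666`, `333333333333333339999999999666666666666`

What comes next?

Term n consists of 3n+2 3's, followed by 2n 9's, followed by 2n+2 6's, where the shown terms are n = 2, 3, 4, 5.
For the next term, n = 6, so the run lengths are 20, 12, 14.

3333333333333333333399999999999966666666666666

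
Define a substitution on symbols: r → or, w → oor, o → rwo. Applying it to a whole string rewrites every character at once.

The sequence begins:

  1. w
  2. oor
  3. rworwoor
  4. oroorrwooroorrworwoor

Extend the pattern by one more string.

rwoorrworwoororoorrworwoorrworwoororoorrwooroorrworwoor

Applying the rule to each of the 21 symbols of oroorrwooroorrworwoor gives the pieces rwo or rwo rwo or or oor rwo rwo or rwo rwo or or oor rwo or oor rwo rwo or, which concatenate to the answer.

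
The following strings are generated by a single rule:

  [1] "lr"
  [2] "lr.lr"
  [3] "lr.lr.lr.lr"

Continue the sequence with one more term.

lr.lr.lr.lr.lr.lr.lr.lr

s(k+1) = s(k)·.·s(k) — each term doubles the last with '.' between the halves.
One more doubling of lr.lr.lr.lr gives the answer.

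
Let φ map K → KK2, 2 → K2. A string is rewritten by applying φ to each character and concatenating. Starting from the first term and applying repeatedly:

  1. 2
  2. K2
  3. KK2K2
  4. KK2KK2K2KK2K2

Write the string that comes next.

φ(KK2KK2K2KK2K2) expands symbol-by-symbol to KK2 KK2 K2 KK2 KK2 K2 KK2 K2 KK2 KK2 K2 KK2 K2; joining the 13 pieces gives the next term.

KK2KK2K2KK2KK2K2KK2K2KK2KK2K2KK2K2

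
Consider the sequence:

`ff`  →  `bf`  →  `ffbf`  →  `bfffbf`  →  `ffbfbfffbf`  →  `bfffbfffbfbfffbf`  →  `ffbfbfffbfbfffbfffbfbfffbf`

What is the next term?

bfffbfffbfbfffbfffbfbfffbfbfffbfffbfbfffbf

From term 3 onward, concatenate the second-to-last term with the last: ff·bf = ffbf, bf·ffbf = bfffbf, …
So term 8 is bfffbfffbfbfffbf·ffbfbfffbfbfffbfffbfbfffbf.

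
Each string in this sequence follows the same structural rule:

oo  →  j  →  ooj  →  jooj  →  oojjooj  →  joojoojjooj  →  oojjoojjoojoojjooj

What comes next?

joojoojjoojoojjoojjoojoojjooj

This is a Fibonacci-style word recurrence s(k) = s(k−2)·s(k−1): e.g. oo·j = ooj.
The next term joins joojoojjooj and oojjoojjoojoojjooj.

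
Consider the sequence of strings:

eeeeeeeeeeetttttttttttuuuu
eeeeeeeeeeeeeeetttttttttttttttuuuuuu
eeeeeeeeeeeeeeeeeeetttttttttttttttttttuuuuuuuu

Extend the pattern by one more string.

Each string has the form e^{4n-1} t^{4n-1} u^{2n-2}, where the shown terms are n = 3, 4, 5.
At n = 6 the blocks have lengths 23, 23, 10.

eeeeeeeeeeeeeeeeeeeeeeetttttttttttttttttttttttuuuuuuuuuu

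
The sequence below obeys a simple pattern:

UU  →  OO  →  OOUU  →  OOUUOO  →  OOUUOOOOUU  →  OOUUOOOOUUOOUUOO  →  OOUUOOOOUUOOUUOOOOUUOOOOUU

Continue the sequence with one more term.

Each term (from the third on) is the previous term followed by the one before it: term 3 = OO·UU = OOUU.
Continuing: OOUUOOOOUUOOUUOOOOUUOOOOUU · OOUUOOOOUUOOUUOO gives term 8.

OOUUOOOOUUOOUUOOOOUUOOOOUUOOUUOOOOUUOOUUOO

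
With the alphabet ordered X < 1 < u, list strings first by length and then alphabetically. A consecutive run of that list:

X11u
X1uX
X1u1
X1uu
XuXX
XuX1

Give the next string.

XuXu

Find the rightmost character of XuX1 below u, bump it to the next letter, and reset everything to its right to X.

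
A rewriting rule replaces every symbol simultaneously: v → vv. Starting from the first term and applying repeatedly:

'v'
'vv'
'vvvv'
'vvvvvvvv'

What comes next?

Apply φ to vvvvvvvv symbol by symbol: v→vv, v→vv, v→vv, v→vv, v→vv, v→vv, v→vv, v→vv; joined: vv vv vv vv vv vv vv vv.

vvvvvvvvvvvvvvvv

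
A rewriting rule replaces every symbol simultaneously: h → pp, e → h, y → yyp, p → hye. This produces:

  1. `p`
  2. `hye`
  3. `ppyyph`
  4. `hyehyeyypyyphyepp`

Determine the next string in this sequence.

ppyyphppyyphyypyyphyeyypyyphyeppyyphhyehye

Replace each of the 17 characters of hyehyeyypyyphyepp in place — pp yyp h pp yyp h yyp yyp hye yyp yyp hye pp yyp h hye hye — and concatenate.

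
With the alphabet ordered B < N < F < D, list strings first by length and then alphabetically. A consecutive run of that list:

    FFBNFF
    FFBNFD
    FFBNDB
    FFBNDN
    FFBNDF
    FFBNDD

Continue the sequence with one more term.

FFBFBB

Treat FFBNDD as a base-4 numeral over the given alphabet and add one, carrying through any trailing D's.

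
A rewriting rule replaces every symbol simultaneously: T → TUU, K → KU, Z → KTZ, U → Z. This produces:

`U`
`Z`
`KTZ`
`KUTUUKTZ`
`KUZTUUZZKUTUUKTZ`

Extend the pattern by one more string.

KUZKTZTUUZZKTZKTZKUZTUUZZKUTUUKTZ

Replace each of the 16 characters of KUZTUUZZKUTUUKTZ in place — KU Z KTZ TUU Z Z KTZ KTZ KU Z TUU Z Z KU TUU KTZ — and concatenate.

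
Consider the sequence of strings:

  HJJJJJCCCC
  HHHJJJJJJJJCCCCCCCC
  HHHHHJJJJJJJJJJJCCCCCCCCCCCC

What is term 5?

Reading off run lengths: H runs 1, 3, 5; J runs 5, 8, 11; C runs 4, 8, 12 — each is linear in n (n = 1, 2, …).
For term 5, n = 5, so the run lengths are 9, 17, 20.

HHHHHHHHHJJJJJJJJJJJJJJJJJCCCCCCCCCCCCCCCCCCCC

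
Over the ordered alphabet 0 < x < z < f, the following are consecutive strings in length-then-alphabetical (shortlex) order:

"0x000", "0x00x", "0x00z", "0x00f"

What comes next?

Treat 0x00f as a base-4 numeral over the given alphabet and add one, carrying through any trailing f's.

0x0x0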